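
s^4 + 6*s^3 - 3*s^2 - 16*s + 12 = (s - 1)^2*(s + 2)*(s + 6)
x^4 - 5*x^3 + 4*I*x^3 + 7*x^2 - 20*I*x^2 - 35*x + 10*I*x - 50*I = (x - 5)*(x - 2*I)*(x + I)*(x + 5*I)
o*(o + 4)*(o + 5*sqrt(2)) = o^3 + 4*o^2 + 5*sqrt(2)*o^2 + 20*sqrt(2)*o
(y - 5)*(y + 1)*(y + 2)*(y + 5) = y^4 + 3*y^3 - 23*y^2 - 75*y - 50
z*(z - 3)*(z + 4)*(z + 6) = z^4 + 7*z^3 - 6*z^2 - 72*z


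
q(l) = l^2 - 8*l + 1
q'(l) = 2*l - 8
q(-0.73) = 7.37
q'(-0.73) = -9.46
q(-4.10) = 50.61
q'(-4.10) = -16.20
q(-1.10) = 11.01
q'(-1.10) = -10.20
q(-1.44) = 14.59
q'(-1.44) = -10.88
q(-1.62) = 16.58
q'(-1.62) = -11.24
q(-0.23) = 2.89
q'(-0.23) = -8.46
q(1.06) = -6.36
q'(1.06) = -5.88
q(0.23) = -0.79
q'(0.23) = -7.54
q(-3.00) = 34.00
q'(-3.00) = -14.00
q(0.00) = 1.00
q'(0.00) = -8.00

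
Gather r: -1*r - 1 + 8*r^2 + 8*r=8*r^2 + 7*r - 1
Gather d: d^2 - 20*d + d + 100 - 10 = d^2 - 19*d + 90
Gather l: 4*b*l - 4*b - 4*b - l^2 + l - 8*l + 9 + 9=-8*b - l^2 + l*(4*b - 7) + 18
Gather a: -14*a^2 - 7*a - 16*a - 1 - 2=-14*a^2 - 23*a - 3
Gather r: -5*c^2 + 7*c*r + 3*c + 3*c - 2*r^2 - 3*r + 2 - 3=-5*c^2 + 6*c - 2*r^2 + r*(7*c - 3) - 1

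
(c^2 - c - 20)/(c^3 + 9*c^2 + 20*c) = (c - 5)/(c*(c + 5))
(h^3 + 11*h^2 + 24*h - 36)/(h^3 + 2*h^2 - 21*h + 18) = (h + 6)/(h - 3)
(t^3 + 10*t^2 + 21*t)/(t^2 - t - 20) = t*(t^2 + 10*t + 21)/(t^2 - t - 20)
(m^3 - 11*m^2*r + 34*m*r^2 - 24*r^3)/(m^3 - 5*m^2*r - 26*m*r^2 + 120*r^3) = (m - r)/(m + 5*r)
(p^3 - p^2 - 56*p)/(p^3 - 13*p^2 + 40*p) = (p + 7)/(p - 5)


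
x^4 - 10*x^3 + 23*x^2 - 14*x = x*(x - 7)*(x - 2)*(x - 1)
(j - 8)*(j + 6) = j^2 - 2*j - 48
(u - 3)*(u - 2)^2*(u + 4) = u^4 - 3*u^3 - 12*u^2 + 52*u - 48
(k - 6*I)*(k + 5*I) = k^2 - I*k + 30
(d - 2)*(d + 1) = d^2 - d - 2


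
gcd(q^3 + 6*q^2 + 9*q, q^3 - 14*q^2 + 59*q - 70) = 1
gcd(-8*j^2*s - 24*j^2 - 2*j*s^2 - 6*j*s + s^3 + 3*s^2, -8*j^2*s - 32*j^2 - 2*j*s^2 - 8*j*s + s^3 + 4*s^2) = -8*j^2 - 2*j*s + s^2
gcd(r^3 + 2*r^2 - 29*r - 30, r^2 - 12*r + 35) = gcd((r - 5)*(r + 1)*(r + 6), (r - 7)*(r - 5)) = r - 5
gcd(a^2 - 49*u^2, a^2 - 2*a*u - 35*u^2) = -a + 7*u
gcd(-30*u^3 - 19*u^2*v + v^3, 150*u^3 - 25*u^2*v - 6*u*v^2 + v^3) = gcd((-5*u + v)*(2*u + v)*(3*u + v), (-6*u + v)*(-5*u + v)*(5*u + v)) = 5*u - v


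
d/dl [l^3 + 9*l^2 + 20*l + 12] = 3*l^2 + 18*l + 20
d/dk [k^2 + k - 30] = 2*k + 1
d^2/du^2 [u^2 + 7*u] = 2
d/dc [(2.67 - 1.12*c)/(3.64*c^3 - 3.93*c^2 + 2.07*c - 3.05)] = (8.1536*c^3 - 33.558*c^2 + 20.9862*c - 2.1109)/(13.2496*c^6 - 28.6104*c^5 + 30.5145*c^4 - 38.4742*c^3 + 28.2579*c^2 - 12.627*c + 9.3025)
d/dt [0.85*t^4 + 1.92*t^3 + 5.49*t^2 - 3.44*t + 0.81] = 3.4*t^3 + 5.76*t^2 + 10.98*t - 3.44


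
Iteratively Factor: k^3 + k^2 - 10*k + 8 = (k + 4)*(k^2 - 3*k + 2) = (k - 2)*(k + 4)*(k - 1)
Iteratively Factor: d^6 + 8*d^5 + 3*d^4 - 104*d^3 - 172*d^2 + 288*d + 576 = (d + 2)*(d^5 + 6*d^4 - 9*d^3 - 86*d^2 + 288) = (d + 2)*(d + 3)*(d^4 + 3*d^3 - 18*d^2 - 32*d + 96) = (d + 2)*(d + 3)*(d + 4)*(d^3 - d^2 - 14*d + 24) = (d - 2)*(d + 2)*(d + 3)*(d + 4)*(d^2 + d - 12) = (d - 3)*(d - 2)*(d + 2)*(d + 3)*(d + 4)*(d + 4)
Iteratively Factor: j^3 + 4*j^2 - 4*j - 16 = (j + 4)*(j^2 - 4) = (j - 2)*(j + 4)*(j + 2)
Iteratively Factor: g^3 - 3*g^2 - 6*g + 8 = (g - 4)*(g^2 + g - 2) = (g - 4)*(g + 2)*(g - 1)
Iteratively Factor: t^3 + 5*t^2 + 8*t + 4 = (t + 2)*(t^2 + 3*t + 2) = (t + 2)^2*(t + 1)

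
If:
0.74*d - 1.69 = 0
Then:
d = 2.28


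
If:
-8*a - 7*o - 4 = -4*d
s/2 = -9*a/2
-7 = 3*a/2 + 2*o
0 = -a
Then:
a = 0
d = -41/8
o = -7/2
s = 0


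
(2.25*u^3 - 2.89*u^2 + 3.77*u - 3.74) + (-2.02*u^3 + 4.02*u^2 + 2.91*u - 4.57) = 0.23*u^3 + 1.13*u^2 + 6.68*u - 8.31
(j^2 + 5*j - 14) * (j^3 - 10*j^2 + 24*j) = j^5 - 5*j^4 - 40*j^3 + 260*j^2 - 336*j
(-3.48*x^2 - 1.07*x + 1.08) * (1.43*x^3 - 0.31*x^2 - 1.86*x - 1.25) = -4.9764*x^5 - 0.4513*x^4 + 8.3489*x^3 + 6.0054*x^2 - 0.6713*x - 1.35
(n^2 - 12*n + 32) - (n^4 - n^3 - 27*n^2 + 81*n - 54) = -n^4 + n^3 + 28*n^2 - 93*n + 86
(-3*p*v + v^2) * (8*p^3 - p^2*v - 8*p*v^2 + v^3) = -24*p^4*v + 11*p^3*v^2 + 23*p^2*v^3 - 11*p*v^4 + v^5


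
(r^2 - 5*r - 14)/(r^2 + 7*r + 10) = (r - 7)/(r + 5)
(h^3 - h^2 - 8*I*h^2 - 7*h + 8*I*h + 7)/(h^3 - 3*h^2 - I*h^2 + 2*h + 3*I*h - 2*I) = (h - 7*I)/(h - 2)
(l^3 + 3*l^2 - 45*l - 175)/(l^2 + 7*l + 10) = (l^2 - 2*l - 35)/(l + 2)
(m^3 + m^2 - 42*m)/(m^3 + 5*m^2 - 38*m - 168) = m/(m + 4)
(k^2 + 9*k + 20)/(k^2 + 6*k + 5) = (k + 4)/(k + 1)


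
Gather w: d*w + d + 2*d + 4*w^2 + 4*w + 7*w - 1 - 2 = 3*d + 4*w^2 + w*(d + 11) - 3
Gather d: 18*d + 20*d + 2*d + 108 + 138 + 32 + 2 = 40*d + 280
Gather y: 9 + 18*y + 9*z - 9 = 18*y + 9*z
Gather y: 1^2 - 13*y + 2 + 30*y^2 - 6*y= 30*y^2 - 19*y + 3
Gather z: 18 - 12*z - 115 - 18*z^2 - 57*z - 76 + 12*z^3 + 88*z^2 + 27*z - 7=12*z^3 + 70*z^2 - 42*z - 180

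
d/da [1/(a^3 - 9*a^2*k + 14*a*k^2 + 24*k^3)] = (-3*a^2 + 18*a*k - 14*k^2)/(a^3 - 9*a^2*k + 14*a*k^2 + 24*k^3)^2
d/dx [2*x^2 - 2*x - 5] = 4*x - 2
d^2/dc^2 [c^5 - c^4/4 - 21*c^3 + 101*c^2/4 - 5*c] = 20*c^3 - 3*c^2 - 126*c + 101/2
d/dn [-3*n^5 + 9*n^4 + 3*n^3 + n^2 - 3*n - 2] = -15*n^4 + 36*n^3 + 9*n^2 + 2*n - 3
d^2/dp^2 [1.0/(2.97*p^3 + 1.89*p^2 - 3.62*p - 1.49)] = (-(17.82*p + 3.78)*(2.97*p^3 + 1.89*p^2 - 3.62*p - 1.49) + 1.0*(8.91*p^2 + 3.78*p - 3.62)*(17.82*p^2 + 7.56*p - 7.24))/(2.97*p^3 + 1.89*p^2 - 3.62*p - 1.49)^3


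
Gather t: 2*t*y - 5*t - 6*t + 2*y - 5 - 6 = t*(2*y - 11) + 2*y - 11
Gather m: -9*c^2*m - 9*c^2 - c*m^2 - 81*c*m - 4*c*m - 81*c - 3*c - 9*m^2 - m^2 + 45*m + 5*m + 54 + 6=-9*c^2 - 84*c + m^2*(-c - 10) + m*(-9*c^2 - 85*c + 50) + 60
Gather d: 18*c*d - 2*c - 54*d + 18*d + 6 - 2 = -2*c + d*(18*c - 36) + 4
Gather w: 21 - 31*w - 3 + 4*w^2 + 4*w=4*w^2 - 27*w + 18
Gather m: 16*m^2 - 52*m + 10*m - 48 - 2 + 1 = 16*m^2 - 42*m - 49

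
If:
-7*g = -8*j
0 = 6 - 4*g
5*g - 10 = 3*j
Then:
No Solution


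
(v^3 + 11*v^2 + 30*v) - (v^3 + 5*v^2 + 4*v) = 6*v^2 + 26*v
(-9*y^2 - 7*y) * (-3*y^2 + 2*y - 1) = 27*y^4 + 3*y^3 - 5*y^2 + 7*y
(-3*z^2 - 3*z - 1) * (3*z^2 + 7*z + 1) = -9*z^4 - 30*z^3 - 27*z^2 - 10*z - 1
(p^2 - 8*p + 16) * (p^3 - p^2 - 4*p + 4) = p^5 - 9*p^4 + 20*p^3 + 20*p^2 - 96*p + 64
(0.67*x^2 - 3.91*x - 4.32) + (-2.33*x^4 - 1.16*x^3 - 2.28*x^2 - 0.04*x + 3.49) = -2.33*x^4 - 1.16*x^3 - 1.61*x^2 - 3.95*x - 0.83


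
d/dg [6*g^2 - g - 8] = 12*g - 1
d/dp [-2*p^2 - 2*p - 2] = -4*p - 2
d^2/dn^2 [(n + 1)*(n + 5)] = 2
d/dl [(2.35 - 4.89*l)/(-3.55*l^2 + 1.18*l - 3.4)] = (-17.3595*l^2 + 16.685*l + 13.853)/(12.6025*l^4 - 8.378*l^3 + 25.5324*l^2 - 8.024*l + 11.56)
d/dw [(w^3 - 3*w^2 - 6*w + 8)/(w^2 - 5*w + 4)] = 1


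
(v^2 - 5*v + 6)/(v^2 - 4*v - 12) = (-v^2 + 5*v - 6)/(-v^2 + 4*v + 12)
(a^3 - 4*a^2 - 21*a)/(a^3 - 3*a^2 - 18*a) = (a - 7)/(a - 6)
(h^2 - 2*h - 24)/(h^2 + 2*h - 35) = (h^2 - 2*h - 24)/(h^2 + 2*h - 35)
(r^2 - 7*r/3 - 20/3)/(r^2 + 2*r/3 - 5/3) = (r - 4)/(r - 1)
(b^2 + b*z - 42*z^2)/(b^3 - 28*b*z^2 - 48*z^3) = (b + 7*z)/(b^2 + 6*b*z + 8*z^2)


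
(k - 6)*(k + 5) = k^2 - k - 30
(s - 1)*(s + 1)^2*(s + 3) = s^4 + 4*s^3 + 2*s^2 - 4*s - 3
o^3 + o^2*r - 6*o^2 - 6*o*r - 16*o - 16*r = (o - 8)*(o + 2)*(o + r)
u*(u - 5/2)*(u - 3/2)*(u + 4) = u^4 - 49*u^2/4 + 15*u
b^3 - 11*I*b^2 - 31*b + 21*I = (b - 7*I)*(b - 3*I)*(b - I)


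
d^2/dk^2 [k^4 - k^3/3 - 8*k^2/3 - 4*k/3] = 12*k^2 - 2*k - 16/3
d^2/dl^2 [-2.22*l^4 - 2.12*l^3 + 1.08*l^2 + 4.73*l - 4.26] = -26.64*l^2 - 12.72*l + 2.16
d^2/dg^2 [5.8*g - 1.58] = 0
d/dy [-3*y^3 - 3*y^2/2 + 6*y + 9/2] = -9*y^2 - 3*y + 6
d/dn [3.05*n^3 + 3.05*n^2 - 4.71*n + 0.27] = 9.15*n^2 + 6.1*n - 4.71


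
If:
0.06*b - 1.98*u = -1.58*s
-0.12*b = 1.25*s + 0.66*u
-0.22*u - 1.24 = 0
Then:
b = 173.02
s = -13.63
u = -5.64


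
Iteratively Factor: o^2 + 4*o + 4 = (o + 2)*(o + 2)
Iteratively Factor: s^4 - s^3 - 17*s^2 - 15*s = (s + 1)*(s^3 - 2*s^2 - 15*s) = (s - 5)*(s + 1)*(s^2 + 3*s) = (s - 5)*(s + 1)*(s + 3)*(s)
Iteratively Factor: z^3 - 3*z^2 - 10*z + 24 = (z - 4)*(z^2 + z - 6) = (z - 4)*(z - 2)*(z + 3)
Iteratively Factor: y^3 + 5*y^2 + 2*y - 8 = (y + 4)*(y^2 + y - 2) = (y + 2)*(y + 4)*(y - 1)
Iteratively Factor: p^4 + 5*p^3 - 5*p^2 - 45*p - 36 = (p + 3)*(p^3 + 2*p^2 - 11*p - 12) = (p + 3)*(p + 4)*(p^2 - 2*p - 3) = (p + 1)*(p + 3)*(p + 4)*(p - 3)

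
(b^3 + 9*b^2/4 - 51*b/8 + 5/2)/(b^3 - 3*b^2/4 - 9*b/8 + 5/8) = (b + 4)/(b + 1)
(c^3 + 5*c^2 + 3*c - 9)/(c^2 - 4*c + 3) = (c^2 + 6*c + 9)/(c - 3)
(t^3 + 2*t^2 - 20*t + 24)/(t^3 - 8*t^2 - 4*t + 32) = (t^2 + 4*t - 12)/(t^2 - 6*t - 16)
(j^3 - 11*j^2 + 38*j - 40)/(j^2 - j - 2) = (j^2 - 9*j + 20)/(j + 1)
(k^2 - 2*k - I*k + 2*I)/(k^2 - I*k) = (k - 2)/k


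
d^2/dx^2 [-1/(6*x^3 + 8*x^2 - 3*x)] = 2*(2*x*(9*x + 4)*(6*x^2 + 8*x - 3) - (18*x^2 + 16*x - 3)^2)/(x^3*(6*x^2 + 8*x - 3)^3)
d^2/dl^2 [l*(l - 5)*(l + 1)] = 6*l - 8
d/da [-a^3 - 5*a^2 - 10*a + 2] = -3*a^2 - 10*a - 10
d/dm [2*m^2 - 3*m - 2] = 4*m - 3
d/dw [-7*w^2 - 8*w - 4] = -14*w - 8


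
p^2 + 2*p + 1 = (p + 1)^2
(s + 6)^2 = s^2 + 12*s + 36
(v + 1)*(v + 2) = v^2 + 3*v + 2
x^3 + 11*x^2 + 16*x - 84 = (x - 2)*(x + 6)*(x + 7)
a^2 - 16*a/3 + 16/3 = (a - 4)*(a - 4/3)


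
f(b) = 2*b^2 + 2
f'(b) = 4*b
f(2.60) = 15.52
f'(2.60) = 10.40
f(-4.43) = 41.25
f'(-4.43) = -17.72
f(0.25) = 2.12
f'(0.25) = 1.00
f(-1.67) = 7.58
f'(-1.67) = -6.68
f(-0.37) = 2.27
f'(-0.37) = -1.48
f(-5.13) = 54.63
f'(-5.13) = -20.52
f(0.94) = 3.77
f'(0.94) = 3.76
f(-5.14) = 54.84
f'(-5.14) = -20.56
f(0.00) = 2.00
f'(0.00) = 0.00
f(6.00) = 74.00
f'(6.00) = 24.00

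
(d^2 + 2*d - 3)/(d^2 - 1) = (d + 3)/(d + 1)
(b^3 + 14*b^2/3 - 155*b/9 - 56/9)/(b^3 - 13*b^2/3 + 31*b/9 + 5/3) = (3*b^2 + 13*b - 56)/(3*b^2 - 14*b + 15)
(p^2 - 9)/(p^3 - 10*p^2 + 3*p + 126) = (p - 3)/(p^2 - 13*p + 42)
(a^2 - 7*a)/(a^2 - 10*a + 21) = a/(a - 3)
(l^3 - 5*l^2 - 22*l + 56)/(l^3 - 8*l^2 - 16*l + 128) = (l^2 - 9*l + 14)/(l^2 - 12*l + 32)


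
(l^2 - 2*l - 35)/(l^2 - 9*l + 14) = (l + 5)/(l - 2)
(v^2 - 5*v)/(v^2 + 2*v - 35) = v/(v + 7)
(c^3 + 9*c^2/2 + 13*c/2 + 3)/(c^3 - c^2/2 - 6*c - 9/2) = (c + 2)/(c - 3)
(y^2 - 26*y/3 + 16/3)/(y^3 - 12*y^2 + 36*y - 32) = (y - 2/3)/(y^2 - 4*y + 4)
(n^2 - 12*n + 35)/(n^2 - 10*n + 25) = (n - 7)/(n - 5)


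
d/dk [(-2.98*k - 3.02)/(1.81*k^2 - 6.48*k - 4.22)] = (5.3938*k^2 + 10.9324*k - 6.994)/(3.2761*k^4 - 23.4576*k^3 + 26.714*k^2 + 54.6912*k + 17.8084)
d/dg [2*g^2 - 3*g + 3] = 4*g - 3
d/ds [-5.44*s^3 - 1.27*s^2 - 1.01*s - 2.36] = -16.32*s^2 - 2.54*s - 1.01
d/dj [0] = 0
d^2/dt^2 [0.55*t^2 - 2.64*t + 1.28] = 1.10000000000000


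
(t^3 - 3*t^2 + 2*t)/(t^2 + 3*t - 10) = t*(t - 1)/(t + 5)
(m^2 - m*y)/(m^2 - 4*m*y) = (m - y)/(m - 4*y)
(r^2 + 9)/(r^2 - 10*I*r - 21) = (r + 3*I)/(r - 7*I)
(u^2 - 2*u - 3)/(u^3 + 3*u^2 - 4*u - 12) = (u^2 - 2*u - 3)/(u^3 + 3*u^2 - 4*u - 12)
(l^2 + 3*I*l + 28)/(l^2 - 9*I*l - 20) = (l + 7*I)/(l - 5*I)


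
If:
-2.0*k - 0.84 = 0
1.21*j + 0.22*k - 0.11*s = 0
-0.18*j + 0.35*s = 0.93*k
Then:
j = -0.03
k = -0.42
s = -1.13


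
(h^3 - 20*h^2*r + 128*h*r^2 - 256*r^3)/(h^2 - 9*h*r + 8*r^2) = (-h^2 + 12*h*r - 32*r^2)/(-h + r)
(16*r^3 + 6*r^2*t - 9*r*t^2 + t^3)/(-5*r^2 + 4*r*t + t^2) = (16*r^3 + 6*r^2*t - 9*r*t^2 + t^3)/(-5*r^2 + 4*r*t + t^2)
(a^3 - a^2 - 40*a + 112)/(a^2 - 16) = (a^2 + 3*a - 28)/(a + 4)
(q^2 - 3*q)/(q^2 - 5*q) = (q - 3)/(q - 5)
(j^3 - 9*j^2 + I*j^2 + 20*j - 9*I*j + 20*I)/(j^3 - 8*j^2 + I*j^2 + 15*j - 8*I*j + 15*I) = (j - 4)/(j - 3)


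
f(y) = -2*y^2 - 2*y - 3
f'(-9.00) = 34.00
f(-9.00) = -147.00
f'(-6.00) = 22.00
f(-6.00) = -63.00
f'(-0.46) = -0.16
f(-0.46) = -2.50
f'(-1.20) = 2.80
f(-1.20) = -3.48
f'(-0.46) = -0.16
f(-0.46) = -2.50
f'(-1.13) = 2.52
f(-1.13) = -3.29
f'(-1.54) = 4.16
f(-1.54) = -4.66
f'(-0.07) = -1.72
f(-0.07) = -2.87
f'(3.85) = -17.40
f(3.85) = -40.34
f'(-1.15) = 2.60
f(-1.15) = -3.34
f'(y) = -4*y - 2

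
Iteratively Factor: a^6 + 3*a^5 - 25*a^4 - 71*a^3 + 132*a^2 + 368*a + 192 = (a - 3)*(a^5 + 6*a^4 - 7*a^3 - 92*a^2 - 144*a - 64) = (a - 3)*(a + 1)*(a^4 + 5*a^3 - 12*a^2 - 80*a - 64) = (a - 3)*(a + 1)*(a + 4)*(a^3 + a^2 - 16*a - 16) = (a - 3)*(a + 1)*(a + 4)^2*(a^2 - 3*a - 4) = (a - 4)*(a - 3)*(a + 1)*(a + 4)^2*(a + 1)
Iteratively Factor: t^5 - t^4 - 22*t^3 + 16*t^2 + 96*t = (t)*(t^4 - t^3 - 22*t^2 + 16*t + 96) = t*(t - 4)*(t^3 + 3*t^2 - 10*t - 24) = t*(t - 4)*(t + 4)*(t^2 - t - 6) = t*(t - 4)*(t + 2)*(t + 4)*(t - 3)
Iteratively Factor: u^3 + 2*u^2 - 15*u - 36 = (u + 3)*(u^2 - u - 12) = (u - 4)*(u + 3)*(u + 3)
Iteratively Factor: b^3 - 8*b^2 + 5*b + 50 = (b - 5)*(b^2 - 3*b - 10) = (b - 5)^2*(b + 2)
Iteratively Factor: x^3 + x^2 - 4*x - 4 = (x + 2)*(x^2 - x - 2) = (x + 1)*(x + 2)*(x - 2)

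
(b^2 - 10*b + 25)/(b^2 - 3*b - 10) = (b - 5)/(b + 2)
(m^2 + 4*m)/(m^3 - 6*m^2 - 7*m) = (m + 4)/(m^2 - 6*m - 7)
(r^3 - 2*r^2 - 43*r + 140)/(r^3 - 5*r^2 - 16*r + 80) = (r + 7)/(r + 4)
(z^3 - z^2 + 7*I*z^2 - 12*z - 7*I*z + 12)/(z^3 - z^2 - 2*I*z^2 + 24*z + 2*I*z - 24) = (z + 3*I)/(z - 6*I)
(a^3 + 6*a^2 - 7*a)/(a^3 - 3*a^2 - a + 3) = a*(a + 7)/(a^2 - 2*a - 3)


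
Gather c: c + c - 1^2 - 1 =2*c - 2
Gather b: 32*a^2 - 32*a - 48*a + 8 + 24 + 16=32*a^2 - 80*a + 48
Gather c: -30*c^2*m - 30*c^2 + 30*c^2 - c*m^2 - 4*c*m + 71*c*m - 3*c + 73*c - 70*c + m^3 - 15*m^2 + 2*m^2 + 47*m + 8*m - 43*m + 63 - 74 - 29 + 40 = -30*c^2*m + c*(-m^2 + 67*m) + m^3 - 13*m^2 + 12*m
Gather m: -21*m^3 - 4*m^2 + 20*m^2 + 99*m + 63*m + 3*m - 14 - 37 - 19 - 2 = -21*m^3 + 16*m^2 + 165*m - 72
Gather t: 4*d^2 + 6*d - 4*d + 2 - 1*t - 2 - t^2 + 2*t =4*d^2 + 2*d - t^2 + t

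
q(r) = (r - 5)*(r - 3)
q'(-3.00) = -14.00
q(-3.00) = 48.00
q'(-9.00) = -26.00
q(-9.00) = 168.00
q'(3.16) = -1.68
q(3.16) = -0.29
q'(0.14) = -7.72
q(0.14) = 13.90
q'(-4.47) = -16.94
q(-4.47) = 70.74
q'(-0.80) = -9.60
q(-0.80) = 22.04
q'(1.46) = -5.08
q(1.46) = 5.45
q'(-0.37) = -8.74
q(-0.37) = 18.10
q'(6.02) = 4.04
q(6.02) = 3.08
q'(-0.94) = -9.88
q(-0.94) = 23.40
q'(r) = 2*r - 8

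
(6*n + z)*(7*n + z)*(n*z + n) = 42*n^3*z + 42*n^3 + 13*n^2*z^2 + 13*n^2*z + n*z^3 + n*z^2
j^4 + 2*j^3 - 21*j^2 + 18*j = j*(j - 3)*(j - 1)*(j + 6)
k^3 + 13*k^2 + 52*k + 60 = (k + 2)*(k + 5)*(k + 6)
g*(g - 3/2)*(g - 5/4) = g^3 - 11*g^2/4 + 15*g/8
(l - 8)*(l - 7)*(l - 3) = l^3 - 18*l^2 + 101*l - 168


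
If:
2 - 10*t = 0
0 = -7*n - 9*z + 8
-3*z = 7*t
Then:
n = 61/35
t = 1/5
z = -7/15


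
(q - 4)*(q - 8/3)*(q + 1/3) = q^3 - 19*q^2/3 + 76*q/9 + 32/9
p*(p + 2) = p^2 + 2*p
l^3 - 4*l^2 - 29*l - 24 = (l - 8)*(l + 1)*(l + 3)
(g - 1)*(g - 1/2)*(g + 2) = g^3 + g^2/2 - 5*g/2 + 1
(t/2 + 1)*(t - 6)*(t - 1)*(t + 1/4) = t^4/2 - 19*t^3/8 - 37*t^2/8 + 5*t + 3/2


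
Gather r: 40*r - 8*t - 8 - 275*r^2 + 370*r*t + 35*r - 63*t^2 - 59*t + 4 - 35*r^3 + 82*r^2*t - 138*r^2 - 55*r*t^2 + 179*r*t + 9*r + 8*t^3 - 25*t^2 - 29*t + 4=-35*r^3 + r^2*(82*t - 413) + r*(-55*t^2 + 549*t + 84) + 8*t^3 - 88*t^2 - 96*t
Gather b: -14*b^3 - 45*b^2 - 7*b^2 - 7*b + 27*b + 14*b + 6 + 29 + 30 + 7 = -14*b^3 - 52*b^2 + 34*b + 72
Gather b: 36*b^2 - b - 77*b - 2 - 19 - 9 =36*b^2 - 78*b - 30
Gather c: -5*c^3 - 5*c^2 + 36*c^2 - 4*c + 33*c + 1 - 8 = -5*c^3 + 31*c^2 + 29*c - 7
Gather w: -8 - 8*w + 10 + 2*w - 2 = -6*w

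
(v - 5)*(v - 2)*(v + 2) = v^3 - 5*v^2 - 4*v + 20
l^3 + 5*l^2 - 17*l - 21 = (l - 3)*(l + 1)*(l + 7)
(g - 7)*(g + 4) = g^2 - 3*g - 28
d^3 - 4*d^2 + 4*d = d*(d - 2)^2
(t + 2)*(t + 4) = t^2 + 6*t + 8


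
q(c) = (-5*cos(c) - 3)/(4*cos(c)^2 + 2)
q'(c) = 8*(-5*cos(c) - 3)*sin(c)*cos(c)/(4*cos(c)^2 + 2)^2 + 5*sin(c)/(4*cos(c)^2 + 2)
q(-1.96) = -0.43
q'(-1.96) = -2.26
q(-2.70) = 0.29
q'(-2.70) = -0.24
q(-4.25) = -0.28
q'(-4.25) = 1.91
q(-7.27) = -1.79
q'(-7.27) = 0.75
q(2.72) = 0.29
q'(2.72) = 0.22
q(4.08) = -0.01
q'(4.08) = -1.20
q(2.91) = 0.32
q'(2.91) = 0.10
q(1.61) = -1.40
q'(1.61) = 2.71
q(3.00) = 0.33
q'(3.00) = 0.06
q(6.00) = -1.37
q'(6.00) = 0.27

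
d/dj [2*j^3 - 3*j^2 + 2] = 6*j*(j - 1)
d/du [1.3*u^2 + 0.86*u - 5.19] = 2.6*u + 0.86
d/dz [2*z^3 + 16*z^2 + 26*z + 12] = 6*z^2 + 32*z + 26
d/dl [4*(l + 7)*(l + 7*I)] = 8*l + 28 + 28*I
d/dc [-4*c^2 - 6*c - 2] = -8*c - 6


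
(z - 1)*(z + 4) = z^2 + 3*z - 4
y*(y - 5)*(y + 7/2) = y^3 - 3*y^2/2 - 35*y/2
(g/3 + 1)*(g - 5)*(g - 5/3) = g^3/3 - 11*g^2/9 - 35*g/9 + 25/3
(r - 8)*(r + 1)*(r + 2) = r^3 - 5*r^2 - 22*r - 16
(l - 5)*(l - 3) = l^2 - 8*l + 15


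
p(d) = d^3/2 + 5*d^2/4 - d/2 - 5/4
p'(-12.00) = 185.50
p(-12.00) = -679.25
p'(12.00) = 245.50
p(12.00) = 1036.75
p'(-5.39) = 29.60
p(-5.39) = -40.54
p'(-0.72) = -1.52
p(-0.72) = -0.43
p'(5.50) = 58.62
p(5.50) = 117.00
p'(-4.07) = 14.17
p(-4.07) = -12.22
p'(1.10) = 4.06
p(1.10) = 0.38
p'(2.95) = 19.93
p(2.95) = 20.99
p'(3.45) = 25.98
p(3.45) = 32.43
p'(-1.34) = -1.16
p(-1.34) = 0.46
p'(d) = 3*d^2/2 + 5*d/2 - 1/2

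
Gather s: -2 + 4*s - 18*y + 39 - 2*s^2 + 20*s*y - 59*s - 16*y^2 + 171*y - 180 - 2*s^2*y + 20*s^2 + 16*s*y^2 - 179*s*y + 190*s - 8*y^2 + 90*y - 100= s^2*(18 - 2*y) + s*(16*y^2 - 159*y + 135) - 24*y^2 + 243*y - 243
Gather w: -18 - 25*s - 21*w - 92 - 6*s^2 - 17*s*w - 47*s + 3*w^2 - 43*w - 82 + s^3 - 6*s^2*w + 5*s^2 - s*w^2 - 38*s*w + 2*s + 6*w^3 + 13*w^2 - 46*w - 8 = s^3 - s^2 - 70*s + 6*w^3 + w^2*(16 - s) + w*(-6*s^2 - 55*s - 110) - 200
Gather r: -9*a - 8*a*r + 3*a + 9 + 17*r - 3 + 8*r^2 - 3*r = -6*a + 8*r^2 + r*(14 - 8*a) + 6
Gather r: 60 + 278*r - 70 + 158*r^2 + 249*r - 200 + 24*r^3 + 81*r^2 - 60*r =24*r^3 + 239*r^2 + 467*r - 210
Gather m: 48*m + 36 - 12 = 48*m + 24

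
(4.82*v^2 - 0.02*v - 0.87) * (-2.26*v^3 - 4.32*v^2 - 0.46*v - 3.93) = -10.8932*v^5 - 20.7772*v^4 - 0.1646*v^3 - 15.175*v^2 + 0.4788*v + 3.4191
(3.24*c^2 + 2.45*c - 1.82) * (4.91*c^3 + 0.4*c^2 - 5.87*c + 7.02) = 15.9084*c^5 + 13.3255*c^4 - 26.975*c^3 + 7.6353*c^2 + 27.8824*c - 12.7764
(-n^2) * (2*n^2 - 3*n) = -2*n^4 + 3*n^3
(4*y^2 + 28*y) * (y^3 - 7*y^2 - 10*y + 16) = 4*y^5 - 236*y^3 - 216*y^2 + 448*y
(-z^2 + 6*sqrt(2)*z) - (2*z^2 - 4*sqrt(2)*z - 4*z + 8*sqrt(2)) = -3*z^2 + 4*z + 10*sqrt(2)*z - 8*sqrt(2)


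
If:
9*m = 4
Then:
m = 4/9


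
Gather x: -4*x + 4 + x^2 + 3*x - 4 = x^2 - x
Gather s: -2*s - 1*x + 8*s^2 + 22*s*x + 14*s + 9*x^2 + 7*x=8*s^2 + s*(22*x + 12) + 9*x^2 + 6*x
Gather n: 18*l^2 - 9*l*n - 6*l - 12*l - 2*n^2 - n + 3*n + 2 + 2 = 18*l^2 - 18*l - 2*n^2 + n*(2 - 9*l) + 4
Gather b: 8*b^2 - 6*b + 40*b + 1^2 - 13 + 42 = 8*b^2 + 34*b + 30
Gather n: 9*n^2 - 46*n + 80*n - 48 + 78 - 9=9*n^2 + 34*n + 21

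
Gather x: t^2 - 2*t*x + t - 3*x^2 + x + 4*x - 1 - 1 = t^2 + t - 3*x^2 + x*(5 - 2*t) - 2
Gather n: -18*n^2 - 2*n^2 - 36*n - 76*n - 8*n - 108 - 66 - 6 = -20*n^2 - 120*n - 180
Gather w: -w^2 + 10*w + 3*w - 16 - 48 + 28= -w^2 + 13*w - 36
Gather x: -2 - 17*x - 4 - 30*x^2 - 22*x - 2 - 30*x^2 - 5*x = -60*x^2 - 44*x - 8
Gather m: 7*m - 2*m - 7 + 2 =5*m - 5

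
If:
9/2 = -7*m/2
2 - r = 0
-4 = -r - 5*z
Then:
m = -9/7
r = 2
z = 2/5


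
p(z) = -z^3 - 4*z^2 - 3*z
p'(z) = -3*z^2 - 8*z - 3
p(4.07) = -145.89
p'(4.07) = -85.25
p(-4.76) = 31.50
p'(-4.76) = -32.89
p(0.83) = -5.82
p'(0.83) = -11.71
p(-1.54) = -1.21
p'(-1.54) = 2.21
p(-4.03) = 12.58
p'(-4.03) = -19.48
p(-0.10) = 0.26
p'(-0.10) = -2.23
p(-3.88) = 9.83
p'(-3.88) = -17.12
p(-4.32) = 18.93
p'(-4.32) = -24.43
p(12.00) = -2340.00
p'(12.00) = -531.00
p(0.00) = 0.00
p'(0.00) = -3.00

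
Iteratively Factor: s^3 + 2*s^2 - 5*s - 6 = (s + 1)*(s^2 + s - 6) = (s - 2)*(s + 1)*(s + 3)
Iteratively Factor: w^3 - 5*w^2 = (w - 5)*(w^2) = w*(w - 5)*(w)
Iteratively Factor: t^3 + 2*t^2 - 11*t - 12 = (t + 1)*(t^2 + t - 12) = (t - 3)*(t + 1)*(t + 4)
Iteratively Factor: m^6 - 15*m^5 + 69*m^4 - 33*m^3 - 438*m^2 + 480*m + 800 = (m - 4)*(m^5 - 11*m^4 + 25*m^3 + 67*m^2 - 170*m - 200) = (m - 4)*(m + 1)*(m^4 - 12*m^3 + 37*m^2 + 30*m - 200) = (m - 4)*(m + 1)*(m + 2)*(m^3 - 14*m^2 + 65*m - 100) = (m - 4)^2*(m + 1)*(m + 2)*(m^2 - 10*m + 25) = (m - 5)*(m - 4)^2*(m + 1)*(m + 2)*(m - 5)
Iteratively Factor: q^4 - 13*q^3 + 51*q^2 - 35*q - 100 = (q - 4)*(q^3 - 9*q^2 + 15*q + 25) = (q - 5)*(q - 4)*(q^2 - 4*q - 5) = (q - 5)*(q - 4)*(q + 1)*(q - 5)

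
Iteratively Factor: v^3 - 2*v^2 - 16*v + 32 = (v + 4)*(v^2 - 6*v + 8) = (v - 2)*(v + 4)*(v - 4)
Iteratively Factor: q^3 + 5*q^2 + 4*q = (q + 4)*(q^2 + q) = q*(q + 4)*(q + 1)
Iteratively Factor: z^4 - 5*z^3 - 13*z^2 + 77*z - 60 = (z - 5)*(z^3 - 13*z + 12) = (z - 5)*(z + 4)*(z^2 - 4*z + 3) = (z - 5)*(z - 1)*(z + 4)*(z - 3)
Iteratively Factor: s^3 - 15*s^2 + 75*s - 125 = (s - 5)*(s^2 - 10*s + 25) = (s - 5)^2*(s - 5)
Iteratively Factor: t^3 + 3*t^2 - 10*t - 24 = (t + 2)*(t^2 + t - 12) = (t + 2)*(t + 4)*(t - 3)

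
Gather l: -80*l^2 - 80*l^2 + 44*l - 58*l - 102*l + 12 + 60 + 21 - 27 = -160*l^2 - 116*l + 66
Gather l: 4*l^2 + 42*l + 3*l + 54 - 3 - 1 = 4*l^2 + 45*l + 50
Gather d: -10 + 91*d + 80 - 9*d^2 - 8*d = -9*d^2 + 83*d + 70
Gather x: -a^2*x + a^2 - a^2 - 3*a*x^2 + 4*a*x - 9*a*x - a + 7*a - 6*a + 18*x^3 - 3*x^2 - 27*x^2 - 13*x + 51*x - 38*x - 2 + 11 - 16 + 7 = 18*x^3 + x^2*(-3*a - 30) + x*(-a^2 - 5*a)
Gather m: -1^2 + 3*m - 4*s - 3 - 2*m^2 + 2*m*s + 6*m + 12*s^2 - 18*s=-2*m^2 + m*(2*s + 9) + 12*s^2 - 22*s - 4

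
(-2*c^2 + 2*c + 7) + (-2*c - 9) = -2*c^2 - 2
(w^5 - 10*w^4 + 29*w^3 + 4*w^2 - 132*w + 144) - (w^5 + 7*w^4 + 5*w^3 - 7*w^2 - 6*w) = -17*w^4 + 24*w^3 + 11*w^2 - 126*w + 144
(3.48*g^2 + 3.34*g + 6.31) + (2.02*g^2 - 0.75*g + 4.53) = 5.5*g^2 + 2.59*g + 10.84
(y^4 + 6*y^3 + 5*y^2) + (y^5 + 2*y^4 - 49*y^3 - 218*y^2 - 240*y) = y^5 + 3*y^4 - 43*y^3 - 213*y^2 - 240*y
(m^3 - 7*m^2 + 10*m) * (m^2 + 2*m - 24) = m^5 - 5*m^4 - 28*m^3 + 188*m^2 - 240*m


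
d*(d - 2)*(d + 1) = d^3 - d^2 - 2*d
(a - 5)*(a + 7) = a^2 + 2*a - 35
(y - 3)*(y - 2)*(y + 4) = y^3 - y^2 - 14*y + 24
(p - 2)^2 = p^2 - 4*p + 4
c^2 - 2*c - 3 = (c - 3)*(c + 1)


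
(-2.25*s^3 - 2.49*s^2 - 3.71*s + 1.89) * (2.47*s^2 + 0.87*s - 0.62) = -5.5575*s^5 - 8.1078*s^4 - 9.935*s^3 + 2.9844*s^2 + 3.9445*s - 1.1718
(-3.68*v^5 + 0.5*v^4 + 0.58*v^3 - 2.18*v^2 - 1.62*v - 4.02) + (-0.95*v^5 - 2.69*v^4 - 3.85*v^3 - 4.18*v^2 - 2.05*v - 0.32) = -4.63*v^5 - 2.19*v^4 - 3.27*v^3 - 6.36*v^2 - 3.67*v - 4.34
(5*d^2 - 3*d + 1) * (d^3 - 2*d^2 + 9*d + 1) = 5*d^5 - 13*d^4 + 52*d^3 - 24*d^2 + 6*d + 1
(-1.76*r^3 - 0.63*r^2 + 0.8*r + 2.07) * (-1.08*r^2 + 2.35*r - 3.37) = 1.9008*r^5 - 3.4556*r^4 + 3.5867*r^3 + 1.7675*r^2 + 2.1685*r - 6.9759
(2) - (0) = 2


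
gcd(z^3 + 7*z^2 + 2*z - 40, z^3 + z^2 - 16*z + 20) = z^2 + 3*z - 10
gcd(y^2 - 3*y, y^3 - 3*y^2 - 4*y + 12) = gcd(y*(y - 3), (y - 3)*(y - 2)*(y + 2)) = y - 3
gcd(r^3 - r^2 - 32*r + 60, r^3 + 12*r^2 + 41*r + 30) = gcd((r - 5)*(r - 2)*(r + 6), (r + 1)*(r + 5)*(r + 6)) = r + 6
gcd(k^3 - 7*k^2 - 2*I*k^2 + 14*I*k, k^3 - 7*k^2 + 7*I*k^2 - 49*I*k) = k^2 - 7*k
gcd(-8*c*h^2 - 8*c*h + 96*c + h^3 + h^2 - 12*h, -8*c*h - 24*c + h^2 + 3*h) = 8*c - h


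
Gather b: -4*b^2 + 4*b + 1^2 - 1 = -4*b^2 + 4*b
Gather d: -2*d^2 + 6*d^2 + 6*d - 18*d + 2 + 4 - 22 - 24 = 4*d^2 - 12*d - 40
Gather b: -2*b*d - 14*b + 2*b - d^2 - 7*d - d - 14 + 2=b*(-2*d - 12) - d^2 - 8*d - 12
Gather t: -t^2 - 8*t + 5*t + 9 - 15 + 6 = -t^2 - 3*t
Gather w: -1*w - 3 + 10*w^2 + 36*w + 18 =10*w^2 + 35*w + 15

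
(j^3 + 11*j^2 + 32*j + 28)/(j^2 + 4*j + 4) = j + 7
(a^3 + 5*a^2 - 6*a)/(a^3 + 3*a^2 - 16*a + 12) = a/(a - 2)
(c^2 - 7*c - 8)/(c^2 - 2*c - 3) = (c - 8)/(c - 3)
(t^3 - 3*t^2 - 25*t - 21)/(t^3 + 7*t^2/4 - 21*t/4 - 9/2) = 4*(t^2 - 6*t - 7)/(4*t^2 - 5*t - 6)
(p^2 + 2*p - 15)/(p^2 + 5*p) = (p - 3)/p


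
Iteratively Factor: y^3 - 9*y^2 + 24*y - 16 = (y - 4)*(y^2 - 5*y + 4) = (y - 4)*(y - 1)*(y - 4)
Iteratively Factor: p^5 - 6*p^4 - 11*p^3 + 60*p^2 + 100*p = (p - 5)*(p^4 - p^3 - 16*p^2 - 20*p) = (p - 5)^2*(p^3 + 4*p^2 + 4*p) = p*(p - 5)^2*(p^2 + 4*p + 4) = p*(p - 5)^2*(p + 2)*(p + 2)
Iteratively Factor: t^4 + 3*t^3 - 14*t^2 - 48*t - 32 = (t + 1)*(t^3 + 2*t^2 - 16*t - 32) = (t - 4)*(t + 1)*(t^2 + 6*t + 8) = (t - 4)*(t + 1)*(t + 2)*(t + 4)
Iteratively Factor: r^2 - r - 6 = (r - 3)*(r + 2)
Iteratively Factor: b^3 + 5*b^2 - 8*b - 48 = (b + 4)*(b^2 + b - 12) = (b - 3)*(b + 4)*(b + 4)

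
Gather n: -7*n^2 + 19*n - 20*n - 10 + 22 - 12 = -7*n^2 - n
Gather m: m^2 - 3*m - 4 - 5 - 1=m^2 - 3*m - 10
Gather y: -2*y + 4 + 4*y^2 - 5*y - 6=4*y^2 - 7*y - 2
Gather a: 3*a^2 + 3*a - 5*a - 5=3*a^2 - 2*a - 5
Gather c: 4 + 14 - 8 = 10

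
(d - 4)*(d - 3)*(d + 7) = d^3 - 37*d + 84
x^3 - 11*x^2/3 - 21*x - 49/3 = (x - 7)*(x + 1)*(x + 7/3)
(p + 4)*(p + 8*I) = p^2 + 4*p + 8*I*p + 32*I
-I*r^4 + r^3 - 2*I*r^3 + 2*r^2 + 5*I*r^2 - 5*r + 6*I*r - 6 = (r - 2)*(r + 3)*(r + I)*(-I*r - I)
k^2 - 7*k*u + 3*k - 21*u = (k + 3)*(k - 7*u)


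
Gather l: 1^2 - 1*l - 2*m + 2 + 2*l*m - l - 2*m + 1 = l*(2*m - 2) - 4*m + 4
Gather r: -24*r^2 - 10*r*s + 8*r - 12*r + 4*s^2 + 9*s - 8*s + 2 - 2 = -24*r^2 + r*(-10*s - 4) + 4*s^2 + s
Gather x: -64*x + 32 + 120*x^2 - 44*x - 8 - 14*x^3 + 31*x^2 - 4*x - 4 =-14*x^3 + 151*x^2 - 112*x + 20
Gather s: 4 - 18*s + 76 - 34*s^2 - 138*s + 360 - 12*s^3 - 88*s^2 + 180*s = -12*s^3 - 122*s^2 + 24*s + 440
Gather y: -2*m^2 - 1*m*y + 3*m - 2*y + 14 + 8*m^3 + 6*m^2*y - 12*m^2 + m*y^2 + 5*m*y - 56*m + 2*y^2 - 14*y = 8*m^3 - 14*m^2 - 53*m + y^2*(m + 2) + y*(6*m^2 + 4*m - 16) + 14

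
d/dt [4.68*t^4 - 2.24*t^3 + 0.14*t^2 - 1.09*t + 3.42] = 18.72*t^3 - 6.72*t^2 + 0.28*t - 1.09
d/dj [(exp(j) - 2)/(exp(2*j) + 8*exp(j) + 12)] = (-2*(exp(j) - 2)*(exp(j) + 4) + exp(2*j) + 8*exp(j) + 12)*exp(j)/(exp(2*j) + 8*exp(j) + 12)^2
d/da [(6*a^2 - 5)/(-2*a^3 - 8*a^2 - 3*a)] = (12*a^4 - 48*a^2 - 80*a - 15)/(a^2*(4*a^4 + 32*a^3 + 76*a^2 + 48*a + 9))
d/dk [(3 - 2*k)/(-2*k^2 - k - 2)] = (4*k^2 + 2*k - (2*k - 3)*(4*k + 1) + 4)/(2*k^2 + k + 2)^2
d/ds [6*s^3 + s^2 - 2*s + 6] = 18*s^2 + 2*s - 2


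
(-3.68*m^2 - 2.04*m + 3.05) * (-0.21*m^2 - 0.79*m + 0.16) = 0.7728*m^4 + 3.3356*m^3 + 0.3823*m^2 - 2.7359*m + 0.488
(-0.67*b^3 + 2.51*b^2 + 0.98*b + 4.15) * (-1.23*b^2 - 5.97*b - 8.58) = 0.8241*b^5 + 0.912600000000001*b^4 - 10.4415*b^3 - 32.4909*b^2 - 33.1839*b - 35.607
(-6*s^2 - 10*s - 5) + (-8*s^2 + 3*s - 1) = -14*s^2 - 7*s - 6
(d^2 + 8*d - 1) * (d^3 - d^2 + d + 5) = d^5 + 7*d^4 - 8*d^3 + 14*d^2 + 39*d - 5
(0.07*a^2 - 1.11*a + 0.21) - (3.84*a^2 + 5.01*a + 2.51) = -3.77*a^2 - 6.12*a - 2.3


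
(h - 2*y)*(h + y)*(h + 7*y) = h^3 + 6*h^2*y - 9*h*y^2 - 14*y^3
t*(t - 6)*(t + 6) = t^3 - 36*t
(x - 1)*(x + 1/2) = x^2 - x/2 - 1/2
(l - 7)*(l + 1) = l^2 - 6*l - 7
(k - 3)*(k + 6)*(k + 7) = k^3 + 10*k^2 + 3*k - 126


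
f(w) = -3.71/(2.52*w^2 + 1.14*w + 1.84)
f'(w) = -3.71*(-5.04*w - 1.14)/(2.52*w^2 + 1.14*w + 1.84)^2 = (18.6984*w + 4.2294)/(2.52*w^2 + 1.14*w + 1.84)^2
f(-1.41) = -0.71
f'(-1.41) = -0.81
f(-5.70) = -0.05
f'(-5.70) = -0.02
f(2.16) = -0.23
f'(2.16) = 0.17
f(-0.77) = -1.51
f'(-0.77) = -1.69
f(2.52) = -0.18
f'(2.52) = 0.12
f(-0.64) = -1.73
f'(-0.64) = -1.69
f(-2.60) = -0.23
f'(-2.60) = -0.18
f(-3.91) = -0.10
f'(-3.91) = -0.05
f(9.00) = -0.02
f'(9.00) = 0.00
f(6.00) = -0.04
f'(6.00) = 0.01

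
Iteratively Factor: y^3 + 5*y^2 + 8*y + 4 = (y + 2)*(y^2 + 3*y + 2) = (y + 1)*(y + 2)*(y + 2)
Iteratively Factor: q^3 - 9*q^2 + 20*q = (q - 4)*(q^2 - 5*q) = (q - 5)*(q - 4)*(q)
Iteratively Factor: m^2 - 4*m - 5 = (m + 1)*(m - 5)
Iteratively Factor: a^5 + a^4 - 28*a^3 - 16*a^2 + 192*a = (a - 4)*(a^4 + 5*a^3 - 8*a^2 - 48*a) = (a - 4)*(a - 3)*(a^3 + 8*a^2 + 16*a) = (a - 4)*(a - 3)*(a + 4)*(a^2 + 4*a) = a*(a - 4)*(a - 3)*(a + 4)*(a + 4)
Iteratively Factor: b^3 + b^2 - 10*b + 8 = (b - 2)*(b^2 + 3*b - 4) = (b - 2)*(b - 1)*(b + 4)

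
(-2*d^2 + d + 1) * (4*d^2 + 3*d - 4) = -8*d^4 - 2*d^3 + 15*d^2 - d - 4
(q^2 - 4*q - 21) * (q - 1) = q^3 - 5*q^2 - 17*q + 21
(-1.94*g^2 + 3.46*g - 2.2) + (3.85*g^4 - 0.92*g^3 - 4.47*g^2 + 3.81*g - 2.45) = 3.85*g^4 - 0.92*g^3 - 6.41*g^2 + 7.27*g - 4.65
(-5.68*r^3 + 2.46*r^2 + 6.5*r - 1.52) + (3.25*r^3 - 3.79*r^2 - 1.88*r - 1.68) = -2.43*r^3 - 1.33*r^2 + 4.62*r - 3.2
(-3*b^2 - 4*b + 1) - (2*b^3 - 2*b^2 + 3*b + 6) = -2*b^3 - b^2 - 7*b - 5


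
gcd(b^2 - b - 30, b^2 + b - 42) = b - 6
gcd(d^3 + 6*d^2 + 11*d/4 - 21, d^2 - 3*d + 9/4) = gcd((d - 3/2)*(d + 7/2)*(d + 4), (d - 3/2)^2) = d - 3/2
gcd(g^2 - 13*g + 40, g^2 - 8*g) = g - 8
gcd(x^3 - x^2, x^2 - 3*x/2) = x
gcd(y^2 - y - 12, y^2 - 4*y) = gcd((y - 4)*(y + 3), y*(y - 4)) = y - 4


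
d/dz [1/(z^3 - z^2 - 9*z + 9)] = (-3*z^2 + 2*z + 9)/(z^3 - z^2 - 9*z + 9)^2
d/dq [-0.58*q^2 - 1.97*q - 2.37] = -1.16*q - 1.97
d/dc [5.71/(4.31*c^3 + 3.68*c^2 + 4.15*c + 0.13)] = (-73.8303*c^2 - 42.0256*c - 23.6965)/(4.31*c^3 + 3.68*c^2 + 4.15*c + 0.13)^2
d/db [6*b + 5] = 6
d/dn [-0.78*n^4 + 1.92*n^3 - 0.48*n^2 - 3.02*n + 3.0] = -3.12*n^3 + 5.76*n^2 - 0.96*n - 3.02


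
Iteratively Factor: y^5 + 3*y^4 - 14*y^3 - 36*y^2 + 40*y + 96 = (y - 2)*(y^4 + 5*y^3 - 4*y^2 - 44*y - 48) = (y - 2)*(y + 4)*(y^3 + y^2 - 8*y - 12) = (y - 3)*(y - 2)*(y + 4)*(y^2 + 4*y + 4) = (y - 3)*(y - 2)*(y + 2)*(y + 4)*(y + 2)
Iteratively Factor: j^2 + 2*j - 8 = (j - 2)*(j + 4)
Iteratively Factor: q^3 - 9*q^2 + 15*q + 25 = (q - 5)*(q^2 - 4*q - 5) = (q - 5)^2*(q + 1)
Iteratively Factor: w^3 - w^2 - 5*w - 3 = (w + 1)*(w^2 - 2*w - 3) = (w + 1)^2*(w - 3)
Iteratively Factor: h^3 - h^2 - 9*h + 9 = (h - 1)*(h^2 - 9) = (h - 3)*(h - 1)*(h + 3)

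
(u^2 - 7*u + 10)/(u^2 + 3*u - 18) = (u^2 - 7*u + 10)/(u^2 + 3*u - 18)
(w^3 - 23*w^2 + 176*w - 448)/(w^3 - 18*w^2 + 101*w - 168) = (w - 8)/(w - 3)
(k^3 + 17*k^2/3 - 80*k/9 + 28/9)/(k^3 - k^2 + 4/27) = 3*(k + 7)/(3*k + 1)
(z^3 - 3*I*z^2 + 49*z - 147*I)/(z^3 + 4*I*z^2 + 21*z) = (z - 7*I)/z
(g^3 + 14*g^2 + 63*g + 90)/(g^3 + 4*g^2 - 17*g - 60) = (g + 6)/(g - 4)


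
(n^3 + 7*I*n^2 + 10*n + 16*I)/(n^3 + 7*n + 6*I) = (n^2 + 6*I*n + 16)/(n^2 - I*n + 6)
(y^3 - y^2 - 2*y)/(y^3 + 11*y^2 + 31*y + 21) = y*(y - 2)/(y^2 + 10*y + 21)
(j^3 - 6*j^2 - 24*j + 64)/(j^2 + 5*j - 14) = (j^2 - 4*j - 32)/(j + 7)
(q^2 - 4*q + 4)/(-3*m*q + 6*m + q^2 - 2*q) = (q - 2)/(-3*m + q)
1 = 1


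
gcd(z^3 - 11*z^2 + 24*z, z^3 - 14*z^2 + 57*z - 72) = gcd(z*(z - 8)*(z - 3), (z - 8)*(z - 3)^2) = z^2 - 11*z + 24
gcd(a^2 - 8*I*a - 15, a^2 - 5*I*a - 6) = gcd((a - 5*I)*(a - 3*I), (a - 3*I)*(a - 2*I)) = a - 3*I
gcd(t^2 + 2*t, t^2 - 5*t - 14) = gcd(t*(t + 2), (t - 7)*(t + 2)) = t + 2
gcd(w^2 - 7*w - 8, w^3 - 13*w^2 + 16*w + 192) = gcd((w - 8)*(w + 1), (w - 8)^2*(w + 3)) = w - 8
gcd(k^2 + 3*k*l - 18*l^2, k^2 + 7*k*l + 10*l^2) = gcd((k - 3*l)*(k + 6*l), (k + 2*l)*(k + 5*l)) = 1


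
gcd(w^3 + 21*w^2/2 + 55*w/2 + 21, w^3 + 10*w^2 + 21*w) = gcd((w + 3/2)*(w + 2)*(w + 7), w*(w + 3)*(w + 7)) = w + 7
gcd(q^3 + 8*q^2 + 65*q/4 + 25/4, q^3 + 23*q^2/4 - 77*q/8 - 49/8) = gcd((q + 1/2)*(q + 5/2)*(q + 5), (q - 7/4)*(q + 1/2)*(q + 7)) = q + 1/2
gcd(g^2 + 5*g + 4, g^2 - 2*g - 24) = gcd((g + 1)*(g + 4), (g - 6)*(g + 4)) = g + 4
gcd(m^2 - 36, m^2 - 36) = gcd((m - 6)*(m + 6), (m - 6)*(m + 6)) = m^2 - 36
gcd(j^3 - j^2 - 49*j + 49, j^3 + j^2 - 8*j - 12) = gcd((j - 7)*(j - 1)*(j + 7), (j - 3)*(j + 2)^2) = 1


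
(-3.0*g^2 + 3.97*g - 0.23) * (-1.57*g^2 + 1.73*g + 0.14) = 4.71*g^4 - 11.4229*g^3 + 6.8092*g^2 + 0.1579*g - 0.0322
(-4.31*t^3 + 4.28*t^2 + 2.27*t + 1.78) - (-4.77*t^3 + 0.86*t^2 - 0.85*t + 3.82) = 0.46*t^3 + 3.42*t^2 + 3.12*t - 2.04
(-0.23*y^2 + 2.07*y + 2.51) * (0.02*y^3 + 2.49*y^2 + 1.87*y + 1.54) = -0.0046*y^5 - 0.5313*y^4 + 4.7744*y^3 + 9.7666*y^2 + 7.8815*y + 3.8654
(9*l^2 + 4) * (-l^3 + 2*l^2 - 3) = -9*l^5 + 18*l^4 - 4*l^3 - 19*l^2 - 12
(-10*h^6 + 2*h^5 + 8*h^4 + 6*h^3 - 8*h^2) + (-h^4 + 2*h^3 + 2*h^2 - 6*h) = -10*h^6 + 2*h^5 + 7*h^4 + 8*h^3 - 6*h^2 - 6*h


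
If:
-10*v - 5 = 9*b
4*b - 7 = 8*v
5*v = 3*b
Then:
No Solution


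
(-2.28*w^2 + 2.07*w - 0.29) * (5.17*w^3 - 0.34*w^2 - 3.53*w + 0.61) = -11.7876*w^5 + 11.4771*w^4 + 5.8453*w^3 - 8.5993*w^2 + 2.2864*w - 0.1769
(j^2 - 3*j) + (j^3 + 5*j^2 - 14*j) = j^3 + 6*j^2 - 17*j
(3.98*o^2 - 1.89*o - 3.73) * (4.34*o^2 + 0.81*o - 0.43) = 17.2732*o^4 - 4.9788*o^3 - 19.4305*o^2 - 2.2086*o + 1.6039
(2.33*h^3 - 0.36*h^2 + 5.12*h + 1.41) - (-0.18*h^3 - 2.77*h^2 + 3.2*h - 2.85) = 2.51*h^3 + 2.41*h^2 + 1.92*h + 4.26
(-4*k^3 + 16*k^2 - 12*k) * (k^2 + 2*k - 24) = -4*k^5 + 8*k^4 + 116*k^3 - 408*k^2 + 288*k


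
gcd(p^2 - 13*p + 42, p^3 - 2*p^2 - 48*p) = 1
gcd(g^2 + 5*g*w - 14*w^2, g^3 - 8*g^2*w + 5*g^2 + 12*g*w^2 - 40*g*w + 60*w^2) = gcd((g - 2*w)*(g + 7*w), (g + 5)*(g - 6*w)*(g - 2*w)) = -g + 2*w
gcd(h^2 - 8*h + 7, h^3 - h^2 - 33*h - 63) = h - 7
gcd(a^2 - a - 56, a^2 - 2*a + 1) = 1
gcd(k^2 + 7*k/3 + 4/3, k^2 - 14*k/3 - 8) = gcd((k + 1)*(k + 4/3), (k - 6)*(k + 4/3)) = k + 4/3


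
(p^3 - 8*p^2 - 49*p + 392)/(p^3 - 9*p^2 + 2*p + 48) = (p^2 - 49)/(p^2 - p - 6)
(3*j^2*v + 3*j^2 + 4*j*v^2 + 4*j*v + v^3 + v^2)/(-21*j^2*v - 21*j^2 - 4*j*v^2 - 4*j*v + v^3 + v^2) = (j + v)/(-7*j + v)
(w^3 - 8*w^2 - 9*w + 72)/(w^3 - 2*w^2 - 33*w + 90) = (w^2 - 5*w - 24)/(w^2 + w - 30)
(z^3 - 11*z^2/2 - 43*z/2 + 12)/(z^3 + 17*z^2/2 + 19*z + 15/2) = (2*z^2 - 17*z + 8)/(2*z^2 + 11*z + 5)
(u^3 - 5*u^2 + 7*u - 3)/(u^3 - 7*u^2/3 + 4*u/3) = 3*(u^2 - 4*u + 3)/(u*(3*u - 4))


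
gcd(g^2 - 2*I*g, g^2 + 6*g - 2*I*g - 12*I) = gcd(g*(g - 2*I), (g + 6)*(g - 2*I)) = g - 2*I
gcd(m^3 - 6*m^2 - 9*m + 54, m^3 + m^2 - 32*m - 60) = m - 6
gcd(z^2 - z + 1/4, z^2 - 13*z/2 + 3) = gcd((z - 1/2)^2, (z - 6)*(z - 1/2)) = z - 1/2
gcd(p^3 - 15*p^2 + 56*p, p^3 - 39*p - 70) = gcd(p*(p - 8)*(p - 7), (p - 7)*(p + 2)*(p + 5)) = p - 7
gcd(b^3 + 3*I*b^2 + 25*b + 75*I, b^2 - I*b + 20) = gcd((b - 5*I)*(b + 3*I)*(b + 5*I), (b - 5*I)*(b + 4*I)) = b - 5*I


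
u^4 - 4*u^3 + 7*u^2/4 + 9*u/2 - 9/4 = (u - 3)*(u - 3/2)*(u - 1/2)*(u + 1)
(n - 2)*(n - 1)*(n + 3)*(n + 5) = n^4 + 5*n^3 - 7*n^2 - 29*n + 30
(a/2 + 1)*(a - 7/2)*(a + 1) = a^3/2 - a^2/4 - 17*a/4 - 7/2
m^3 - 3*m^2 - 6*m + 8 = (m - 4)*(m - 1)*(m + 2)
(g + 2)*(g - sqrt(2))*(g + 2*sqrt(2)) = g^3 + sqrt(2)*g^2 + 2*g^2 - 4*g + 2*sqrt(2)*g - 8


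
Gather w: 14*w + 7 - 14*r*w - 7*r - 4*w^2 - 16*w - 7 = -7*r - 4*w^2 + w*(-14*r - 2)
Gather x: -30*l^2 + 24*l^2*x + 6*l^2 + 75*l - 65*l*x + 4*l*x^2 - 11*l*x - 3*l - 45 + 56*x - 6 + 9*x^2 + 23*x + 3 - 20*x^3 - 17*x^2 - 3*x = -24*l^2 + 72*l - 20*x^3 + x^2*(4*l - 8) + x*(24*l^2 - 76*l + 76) - 48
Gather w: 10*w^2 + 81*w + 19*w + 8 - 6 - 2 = 10*w^2 + 100*w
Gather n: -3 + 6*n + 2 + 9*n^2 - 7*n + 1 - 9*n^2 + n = 0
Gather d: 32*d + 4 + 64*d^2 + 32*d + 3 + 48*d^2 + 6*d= 112*d^2 + 70*d + 7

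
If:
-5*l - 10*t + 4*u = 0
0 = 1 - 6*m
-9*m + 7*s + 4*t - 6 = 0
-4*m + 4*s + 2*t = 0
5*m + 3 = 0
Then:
No Solution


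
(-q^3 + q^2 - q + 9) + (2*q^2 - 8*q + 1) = -q^3 + 3*q^2 - 9*q + 10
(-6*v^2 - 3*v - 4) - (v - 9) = -6*v^2 - 4*v + 5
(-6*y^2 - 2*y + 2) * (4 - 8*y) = 48*y^3 - 8*y^2 - 24*y + 8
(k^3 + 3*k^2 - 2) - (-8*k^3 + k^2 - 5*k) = 9*k^3 + 2*k^2 + 5*k - 2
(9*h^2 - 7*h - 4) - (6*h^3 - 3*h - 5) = -6*h^3 + 9*h^2 - 4*h + 1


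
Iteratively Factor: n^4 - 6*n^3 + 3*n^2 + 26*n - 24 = (n + 2)*(n^3 - 8*n^2 + 19*n - 12) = (n - 3)*(n + 2)*(n^2 - 5*n + 4) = (n - 4)*(n - 3)*(n + 2)*(n - 1)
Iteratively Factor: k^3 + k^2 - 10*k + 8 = (k - 2)*(k^2 + 3*k - 4) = (k - 2)*(k + 4)*(k - 1)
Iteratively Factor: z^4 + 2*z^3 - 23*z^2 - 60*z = (z + 4)*(z^3 - 2*z^2 - 15*z) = (z - 5)*(z + 4)*(z^2 + 3*z) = z*(z - 5)*(z + 4)*(z + 3)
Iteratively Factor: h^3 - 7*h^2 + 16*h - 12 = (h - 2)*(h^2 - 5*h + 6) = (h - 3)*(h - 2)*(h - 2)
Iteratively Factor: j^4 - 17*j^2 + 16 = (j + 1)*(j^3 - j^2 - 16*j + 16) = (j + 1)*(j + 4)*(j^2 - 5*j + 4) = (j - 4)*(j + 1)*(j + 4)*(j - 1)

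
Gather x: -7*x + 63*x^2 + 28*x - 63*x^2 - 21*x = 0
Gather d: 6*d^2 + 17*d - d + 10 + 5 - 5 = 6*d^2 + 16*d + 10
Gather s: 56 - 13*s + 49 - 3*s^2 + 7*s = -3*s^2 - 6*s + 105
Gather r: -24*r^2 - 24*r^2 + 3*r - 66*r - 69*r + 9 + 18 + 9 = -48*r^2 - 132*r + 36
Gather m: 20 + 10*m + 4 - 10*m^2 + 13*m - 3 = -10*m^2 + 23*m + 21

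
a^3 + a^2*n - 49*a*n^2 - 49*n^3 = (a - 7*n)*(a + n)*(a + 7*n)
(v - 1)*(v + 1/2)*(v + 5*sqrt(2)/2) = v^3 - v^2/2 + 5*sqrt(2)*v^2/2 - 5*sqrt(2)*v/4 - v/2 - 5*sqrt(2)/4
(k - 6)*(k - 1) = k^2 - 7*k + 6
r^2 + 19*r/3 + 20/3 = (r + 4/3)*(r + 5)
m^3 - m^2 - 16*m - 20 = (m - 5)*(m + 2)^2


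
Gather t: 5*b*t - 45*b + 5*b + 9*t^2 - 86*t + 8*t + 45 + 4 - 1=-40*b + 9*t^2 + t*(5*b - 78) + 48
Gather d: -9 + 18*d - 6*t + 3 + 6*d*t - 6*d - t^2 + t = d*(6*t + 12) - t^2 - 5*t - 6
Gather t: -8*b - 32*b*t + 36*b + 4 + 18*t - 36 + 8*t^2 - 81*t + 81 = 28*b + 8*t^2 + t*(-32*b - 63) + 49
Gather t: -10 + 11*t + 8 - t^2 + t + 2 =-t^2 + 12*t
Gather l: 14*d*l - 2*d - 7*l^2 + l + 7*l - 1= -2*d - 7*l^2 + l*(14*d + 8) - 1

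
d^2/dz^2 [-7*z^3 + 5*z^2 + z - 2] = 10 - 42*z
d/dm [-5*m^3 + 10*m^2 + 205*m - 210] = -15*m^2 + 20*m + 205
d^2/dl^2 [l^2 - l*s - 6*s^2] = 2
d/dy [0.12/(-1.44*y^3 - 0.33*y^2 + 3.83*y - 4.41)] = (0.5184*y^2 + 0.0792*y - 0.4596)/(1.44*y^3 + 0.33*y^2 - 3.83*y + 4.41)^2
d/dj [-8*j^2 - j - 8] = -16*j - 1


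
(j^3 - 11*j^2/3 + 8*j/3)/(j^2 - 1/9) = 3*j*(3*j^2 - 11*j + 8)/(9*j^2 - 1)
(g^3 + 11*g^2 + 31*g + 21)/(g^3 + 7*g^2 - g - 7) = (g + 3)/(g - 1)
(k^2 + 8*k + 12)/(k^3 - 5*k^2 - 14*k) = (k + 6)/(k*(k - 7))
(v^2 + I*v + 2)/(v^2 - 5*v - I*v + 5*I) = (v + 2*I)/(v - 5)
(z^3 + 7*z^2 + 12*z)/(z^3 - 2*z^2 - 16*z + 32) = z*(z + 3)/(z^2 - 6*z + 8)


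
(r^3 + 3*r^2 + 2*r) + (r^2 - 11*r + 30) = r^3 + 4*r^2 - 9*r + 30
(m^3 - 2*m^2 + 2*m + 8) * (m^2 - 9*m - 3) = m^5 - 11*m^4 + 17*m^3 - 4*m^2 - 78*m - 24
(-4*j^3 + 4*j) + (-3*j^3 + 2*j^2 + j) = -7*j^3 + 2*j^2 + 5*j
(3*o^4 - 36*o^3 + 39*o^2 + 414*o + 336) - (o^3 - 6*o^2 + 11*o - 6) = 3*o^4 - 37*o^3 + 45*o^2 + 403*o + 342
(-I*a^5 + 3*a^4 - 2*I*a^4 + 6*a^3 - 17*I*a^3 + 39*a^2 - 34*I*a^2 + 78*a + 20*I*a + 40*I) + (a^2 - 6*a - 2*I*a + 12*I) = -I*a^5 + 3*a^4 - 2*I*a^4 + 6*a^3 - 17*I*a^3 + 40*a^2 - 34*I*a^2 + 72*a + 18*I*a + 52*I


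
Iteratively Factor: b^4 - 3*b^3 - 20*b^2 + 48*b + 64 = (b + 1)*(b^3 - 4*b^2 - 16*b + 64) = (b - 4)*(b + 1)*(b^2 - 16) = (b - 4)^2*(b + 1)*(b + 4)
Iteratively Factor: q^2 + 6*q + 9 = (q + 3)*(q + 3)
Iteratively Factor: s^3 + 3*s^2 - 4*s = (s)*(s^2 + 3*s - 4) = s*(s + 4)*(s - 1)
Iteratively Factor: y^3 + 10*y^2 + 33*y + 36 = (y + 3)*(y^2 + 7*y + 12) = (y + 3)*(y + 4)*(y + 3)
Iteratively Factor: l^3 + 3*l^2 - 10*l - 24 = (l + 4)*(l^2 - l - 6) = (l + 2)*(l + 4)*(l - 3)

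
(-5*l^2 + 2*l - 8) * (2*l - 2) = -10*l^3 + 14*l^2 - 20*l + 16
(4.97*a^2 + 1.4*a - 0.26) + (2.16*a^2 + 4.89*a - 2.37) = 7.13*a^2 + 6.29*a - 2.63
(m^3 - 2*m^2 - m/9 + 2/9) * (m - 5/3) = m^4 - 11*m^3/3 + 29*m^2/9 + 11*m/27 - 10/27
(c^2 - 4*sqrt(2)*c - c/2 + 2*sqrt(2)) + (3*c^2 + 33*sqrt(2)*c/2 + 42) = 4*c^2 - c/2 + 25*sqrt(2)*c/2 + 2*sqrt(2) + 42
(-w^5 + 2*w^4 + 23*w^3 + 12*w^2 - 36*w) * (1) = -w^5 + 2*w^4 + 23*w^3 + 12*w^2 - 36*w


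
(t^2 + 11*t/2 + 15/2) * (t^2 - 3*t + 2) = t^4 + 5*t^3/2 - 7*t^2 - 23*t/2 + 15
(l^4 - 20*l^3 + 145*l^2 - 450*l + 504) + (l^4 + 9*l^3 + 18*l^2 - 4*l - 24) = 2*l^4 - 11*l^3 + 163*l^2 - 454*l + 480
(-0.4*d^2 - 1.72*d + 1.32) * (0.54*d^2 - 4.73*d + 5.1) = -0.216*d^4 + 0.9632*d^3 + 6.8084*d^2 - 15.0156*d + 6.732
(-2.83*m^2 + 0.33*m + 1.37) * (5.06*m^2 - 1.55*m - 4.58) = -14.3198*m^4 + 6.0563*m^3 + 19.3821*m^2 - 3.6349*m - 6.2746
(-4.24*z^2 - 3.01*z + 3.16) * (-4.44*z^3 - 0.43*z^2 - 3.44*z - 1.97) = 18.8256*z^5 + 15.1876*z^4 + 1.8495*z^3 + 17.3484*z^2 - 4.9407*z - 6.2252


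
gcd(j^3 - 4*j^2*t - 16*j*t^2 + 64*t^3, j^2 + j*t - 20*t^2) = -j + 4*t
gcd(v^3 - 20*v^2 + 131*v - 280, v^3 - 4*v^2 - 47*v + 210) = v - 5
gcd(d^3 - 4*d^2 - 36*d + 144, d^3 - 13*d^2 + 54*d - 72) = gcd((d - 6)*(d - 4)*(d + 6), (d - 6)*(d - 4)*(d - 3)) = d^2 - 10*d + 24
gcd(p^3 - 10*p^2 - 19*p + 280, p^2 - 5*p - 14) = p - 7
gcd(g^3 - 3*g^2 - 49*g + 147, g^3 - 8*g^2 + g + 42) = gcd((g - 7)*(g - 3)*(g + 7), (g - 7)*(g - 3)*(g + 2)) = g^2 - 10*g + 21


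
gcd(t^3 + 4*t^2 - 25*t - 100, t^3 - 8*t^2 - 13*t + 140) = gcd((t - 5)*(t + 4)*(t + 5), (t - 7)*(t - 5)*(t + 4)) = t^2 - t - 20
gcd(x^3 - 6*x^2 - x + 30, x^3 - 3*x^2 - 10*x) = x^2 - 3*x - 10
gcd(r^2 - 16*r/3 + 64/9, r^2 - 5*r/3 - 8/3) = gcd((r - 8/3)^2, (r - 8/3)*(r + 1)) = r - 8/3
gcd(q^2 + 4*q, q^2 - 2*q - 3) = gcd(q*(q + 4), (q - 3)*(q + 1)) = 1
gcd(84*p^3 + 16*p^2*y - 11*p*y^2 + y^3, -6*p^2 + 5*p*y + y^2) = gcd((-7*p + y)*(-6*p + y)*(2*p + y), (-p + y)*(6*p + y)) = 1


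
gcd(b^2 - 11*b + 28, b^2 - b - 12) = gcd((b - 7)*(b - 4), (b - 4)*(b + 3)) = b - 4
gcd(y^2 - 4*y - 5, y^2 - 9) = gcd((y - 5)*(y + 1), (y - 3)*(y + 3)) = 1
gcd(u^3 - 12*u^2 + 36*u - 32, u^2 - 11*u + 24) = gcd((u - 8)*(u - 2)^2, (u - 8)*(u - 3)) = u - 8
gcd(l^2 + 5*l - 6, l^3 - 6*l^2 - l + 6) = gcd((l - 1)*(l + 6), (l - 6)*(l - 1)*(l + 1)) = l - 1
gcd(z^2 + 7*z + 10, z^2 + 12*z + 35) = z + 5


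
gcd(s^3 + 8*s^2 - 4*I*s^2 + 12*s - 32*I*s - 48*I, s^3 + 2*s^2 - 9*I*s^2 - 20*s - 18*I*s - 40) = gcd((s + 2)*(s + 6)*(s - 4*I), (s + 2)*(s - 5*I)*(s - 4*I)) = s^2 + s*(2 - 4*I) - 8*I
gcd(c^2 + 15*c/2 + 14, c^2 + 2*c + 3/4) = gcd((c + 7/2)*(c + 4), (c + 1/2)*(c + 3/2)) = 1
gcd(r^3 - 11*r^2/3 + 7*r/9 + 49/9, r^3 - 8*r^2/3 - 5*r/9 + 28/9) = r^2 - 4*r/3 - 7/3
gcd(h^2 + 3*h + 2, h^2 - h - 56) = 1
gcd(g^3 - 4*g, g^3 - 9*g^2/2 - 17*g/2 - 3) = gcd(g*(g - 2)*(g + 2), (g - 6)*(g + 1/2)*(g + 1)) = 1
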